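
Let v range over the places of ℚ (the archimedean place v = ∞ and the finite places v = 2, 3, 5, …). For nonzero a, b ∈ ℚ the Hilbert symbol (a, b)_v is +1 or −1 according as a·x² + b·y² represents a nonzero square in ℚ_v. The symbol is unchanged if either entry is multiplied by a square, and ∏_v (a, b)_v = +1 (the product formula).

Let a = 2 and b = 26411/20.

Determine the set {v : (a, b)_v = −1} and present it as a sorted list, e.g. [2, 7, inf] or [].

[5, 11]

(a, b) ≡ (2, 55) mod (ℚ^×)²; places V = {2, 5, 7, 11, ∞}.
(a,b)_2: α=1, β=-2; u≡1, v≡7 (mod 8); ε(u)ε(v)=0·1, αω(v)=1·0, βω(u)=-2·0; sum ≡ 0  ⇒  +1.
(a,b)_7: α=0, u≡2; β=4, v≡3 (mod 7); (2|7)=+1, (3|7)=-1; sign (−1)^0·+1^4·-1^0 = +1.
(a,b)_11: α=0, u≡2; β=1, v≡4 (mod 11); (2|11)=-1, (4|11)=+1; sign (−1)^0·-1^1·+1^0 = -1.
(a,b)_5: α=0, u≡2; β=-1, v≡4 (mod 5); (2|5)=-1, (4|5)=+1; sign (−1)^0·-1^-1·+1^0 = -1.
(a,b)_∞: sgn(2)=+, sgn(55)=+, so +1.
Ram(2, 55) = {5, 11}; no ℚ_5-point on the conic.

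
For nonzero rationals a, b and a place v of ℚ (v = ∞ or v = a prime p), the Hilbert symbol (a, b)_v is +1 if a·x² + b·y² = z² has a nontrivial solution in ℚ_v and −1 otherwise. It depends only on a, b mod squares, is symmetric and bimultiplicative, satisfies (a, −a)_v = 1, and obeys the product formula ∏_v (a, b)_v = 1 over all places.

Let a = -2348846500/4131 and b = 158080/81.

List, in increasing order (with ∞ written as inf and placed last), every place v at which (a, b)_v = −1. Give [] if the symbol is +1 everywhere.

(a, b) ≡ (-19635, 2470) mod (ℚ^×)²; places V = {2, 3, 5, 7, 11, 13, 17, 19, ∞}.
(a,b)_19: α=2, u≡11; β=1, v≡11 (mod 19); (11|19)=+1, (11|19)=+1; sign (−1)^0·+1^1·+1^2 = +1.
(a,b)_11: α=1, u≡10; β=0, v≡8 (mod 11); (10|11)=-1, (8|11)=-1; sign (−1)^0·-1^0·-1^1 = -1.
(a,b)_7: α=1, u≡1; β=0, v≡5 (mod 7); (1|7)=+1, (5|7)=-1; sign (−1)^0·+1^0·-1^1 = -1.
(a,b)_2: α=2, β=7; u≡5, v≡3 (mod 8); ε(u)ε(v)=0·1, αω(v)=2·1, βω(u)=7·1; sum ≡ 1  ⇒  -1.
(a,b)_∞: sgn(-19635)=−, sgn(2470)=+, so +1.
(a,b)_13: α=2, u≡6; β=1, v≡6 (mod 13); (6|13)=-1, (6|13)=-1; sign (−1)^0·-1^1·-1^2 = -1.
(a,b)_17: α=-1, u≡13; β=0, v≡5 (mod 17); (13|17)=+1, (5|17)=-1; sign (−1)^0·+1^0·-1^-1 = -1.
(a,b)_5: α=3, u≡3; β=1, v≡1 (mod 5); (3|5)=-1, (1|5)=+1; sign (−1)^0·-1^1·+1^3 = -1.
(a,b)_3: α=-5, u≡1; β=-4, v≡1 (mod 3); (1|3)=+1, (1|3)=+1; sign (−1)^0·+1^-4·+1^-5 = +1.
Ram(-19635, 2470) = {2, 5, 7, 11, 13, 17}; no ℚ_2-point on the conic.

[2, 5, 7, 11, 13, 17]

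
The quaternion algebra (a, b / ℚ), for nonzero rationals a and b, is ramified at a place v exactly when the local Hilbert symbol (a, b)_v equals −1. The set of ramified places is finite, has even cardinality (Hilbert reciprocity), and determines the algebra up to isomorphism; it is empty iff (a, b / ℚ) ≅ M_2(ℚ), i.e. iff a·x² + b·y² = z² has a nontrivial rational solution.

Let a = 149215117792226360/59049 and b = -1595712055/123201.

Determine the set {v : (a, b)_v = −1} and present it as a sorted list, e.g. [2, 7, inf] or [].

(a, b) ≡ (30590, -15295) mod (ℚ^×)²; places V = {2, 3, 5, 7, 13, 17, 19, 23, ∞}.
(a,b)_7: α=3, u≡1; β=1, v≡6 (mod 7); (1|7)=+1, (6|7)=-1; sign (−1)^1·+1^1·-1^3 = +1.
(a,b)_2: α=3, β=0; u≡7, v≡1 (mod 8); ε(u)ε(v)=1·0, αω(v)=3·0, βω(u)=0·0; sum ≡ 0  ⇒  +1.
(a,b)_23: α=3, u≡11; β=1, v≡9 (mod 23); (11|23)=-1, (9|23)=+1; sign (−1)^1·-1^1·+1^3 = +1.
(a,b)_13: α=0, u≡10; β=-2, v≡11 (mod 13); (10|13)=+1, (11|13)=-1; sign (−1)^0·+1^-2·-1^0 = +1.
(a,b)_19: α=7, u≡8; β=3, v≡2 (mod 19); (8|19)=-1, (2|19)=-1; sign (−1)^1·-1^3·-1^7 = -1.
(a,b)_17: α=0, u≡5; β=2, v≡10 (mod 17); (5|17)=-1, (10|17)=-1; sign (−1)^0·-1^2·-1^0 = +1.
(a,b)_3: α=-10, u≡2; β=-6, v≡2 (mod 3); (2|3)=-1, (2|3)=-1; sign (−1)^0·-1^-6·-1^-10 = +1.
(a,b)_∞: sgn(30590)=+, sgn(-15295)=−, so +1.
(a,b)_5: α=1, u≡3; β=1, v≡4 (mod 5); (3|5)=-1, (4|5)=+1; sign (−1)^0·-1^1·+1^1 = -1.
|Ram(30590, -15295)| = 2, even; anisotropic at {5, 19}.

[5, 19]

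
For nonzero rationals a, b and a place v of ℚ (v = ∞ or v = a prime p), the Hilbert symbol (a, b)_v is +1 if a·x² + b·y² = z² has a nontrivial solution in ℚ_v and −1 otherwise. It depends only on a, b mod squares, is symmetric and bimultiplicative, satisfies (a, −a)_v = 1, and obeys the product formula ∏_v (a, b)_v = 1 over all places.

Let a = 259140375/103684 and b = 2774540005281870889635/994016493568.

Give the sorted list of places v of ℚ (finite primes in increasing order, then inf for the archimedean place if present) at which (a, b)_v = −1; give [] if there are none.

[5, 11, 29, 31, 47, 53]

Mod squares: a ≡ 6815, b ≡ 31900381205. Check v ∈ {∞, 2, 3, 5, 7, 11, 13, 19, 23, 29, 31, 37, 47, 53}.
v=47: a=47^1·(≡4), b=47^1·(≡21) mod 47; (4|47)=+1, (21|47)=+1; (−1)^{1·1·23}·(+1)^1·(+1)^1 = -1.
v=11: a=11^0·(≡6), b=11^1·(≡3) mod 11; (6|11)=-1, (3|11)=+1; (−1)^{0·1·5}·(-1)^1·(+1)^0 = -1.
v=∞: 6815 > 0 and 31900381205 > 0  ⇒  (a,b)_∞ = +1.
v=31: a=31^0·(≡3), b=31^1·(≡20) mod 31; (3|31)=-1, (20|31)=+1; (−1)^{0·1·15}·(-1)^1·(+1)^0 = -1.
v=29: a=29^1·(≡2), b=29^1·(≡13) mod 29; (2|29)=-1, (13|29)=+1; (−1)^{1·1·14}·(-1)^1·(+1)^1 = -1.
v=19: a=19^0·(≡2), b=19^2·(≡4) mod 19; (2|19)=-1, (4|19)=+1; (−1)^{0·2·9}·(-1)^2·(+1)^0 = +1.
v=23: a=23^-2·(≡15), b=23^-2·(≡10) mod 23; (15|23)=-1, (10|23)=-1; (−1)^{-2·-2·11}·(-1)^-2·(-1)^-2 = +1.
v=5: a=5^3·(≡2), b=5^1·(≡4) mod 5; (2|5)=-1, (4|5)=+1; (−1)^{3·1·2}·(-1)^1·(+1)^3 = -1.
v=37: a=37^0·(≡33), b=37^1·(≡19) mod 37; (33|37)=+1, (19|37)=-1; (−1)^{0·1·18}·(+1)^1·(-1)^0 = +1.
v=13: a=13^2·(≡10), b=13^4·(≡12) mod 13; (10|13)=+1, (12|13)=+1; (−1)^{2·4·6}·(+1)^4·(+1)^2 = +1.
v=7: a=7^-2·(≡2), b=7^-1·(≡5) mod 7; (2|7)=+1, (5|7)=-1; (−1)^{-2·-1·3}·(+1)^-1·(-1)^-2 = +1.
v=3: a=3^2·(≡2), b=3^10·(≡2) mod 3; (2|3)=-1, (2|3)=-1; (−1)^{2·10·1}·(-1)^10·(-1)^2 = +1.
v=2: v_2(a)=-2, v_2(b)=-28; units ≡ 7, 5 (mod 8); ε·ε+αω+βω = 1·0+-2·1+-28·0 ≡ 0  ⇒  (a,b)_2 = +1.
v=53: a=53^0·(≡20), b=53^1·(≡17) mod 53; (20|53)=-1, (17|53)=+1; (−1)^{0·1·26}·(-1)^1·(+1)^0 = -1.
|Ram(6815, 31900381205)| = 6, even; anisotropic at {5, 11, 29, 31, 47, 53}.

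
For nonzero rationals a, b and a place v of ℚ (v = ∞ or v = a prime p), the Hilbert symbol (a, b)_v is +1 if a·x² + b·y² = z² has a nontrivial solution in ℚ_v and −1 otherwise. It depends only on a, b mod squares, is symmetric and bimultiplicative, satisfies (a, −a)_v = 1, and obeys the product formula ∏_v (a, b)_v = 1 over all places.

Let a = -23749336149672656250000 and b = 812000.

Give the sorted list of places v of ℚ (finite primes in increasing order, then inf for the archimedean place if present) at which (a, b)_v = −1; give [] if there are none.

(a, b) ≡ (-1105, 2030) mod (ℚ^×)²; places V = {2, 3, 5, 7, 13, 17, 29, ∞}.
(a,b)_17: α=1, u≡6; β=0, v≡12 (mod 17); (6|17)=-1, (12|17)=-1; sign (−1)^0·-1^0·-1^1 = -1.
(a,b)_29: α=4, u≡8; β=1, v≡15 (mod 29); (8|29)=-1, (15|29)=-1; sign (−1)^0·-1^1·-1^4 = -1.
(a,b)_5: α=11, u≡4; β=3, v≡1 (mod 5); (4|5)=+1, (1|5)=+1; sign (−1)^0·+1^3·+1^11 = +1.
(a,b)_13: α=1, u≡11; β=0, v≡7 (mod 13); (11|13)=-1, (7|13)=-1; sign (−1)^0·-1^0·-1^1 = -1.
(a,b)_3: α=4, u≡2; β=0, v≡2 (mod 3); (2|3)=-1, (2|3)=-1; sign (−1)^0·-1^0·-1^4 = +1.
(a,b)_7: α=4, u≡2; β=1, v≡3 (mod 7); (2|7)=+1, (3|7)=-1; sign (−1)^0·+1^1·-1^4 = +1.
(a,b)_∞: sgn(-1105)=−, sgn(2030)=+, so +1.
(a,b)_2: α=4, β=5; u≡7, v≡7 (mod 8); ε(u)ε(v)=1·1, αω(v)=4·0, βω(u)=5·0; sum ≡ 1  ⇒  -1.
|Ram(-1105, 2030)| = 4, even; anisotropic at {2, 13, 17, 29}.

[2, 13, 17, 29]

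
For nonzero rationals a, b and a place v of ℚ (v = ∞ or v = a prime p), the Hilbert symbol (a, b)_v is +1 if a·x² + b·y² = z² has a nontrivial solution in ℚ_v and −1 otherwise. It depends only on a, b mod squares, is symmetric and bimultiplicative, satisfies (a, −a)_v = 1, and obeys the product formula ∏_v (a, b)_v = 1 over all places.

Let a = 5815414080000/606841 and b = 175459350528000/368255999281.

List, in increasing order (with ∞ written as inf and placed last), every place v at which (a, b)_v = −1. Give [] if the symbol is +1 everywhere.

[2, 3, 5, 11]

(a, b) ≡ (2, 1155) mod (ℚ^×)²; places V = {2, 3, 5, 7, 11, 19, 29, 41, ∞}.
(a,b)_19: α=-2, u≡13; β=-4, v≡13 (mod 19); (13|19)=-1, (13|19)=-1; sign (−1)^0·-1^-4·-1^-2 = +1.
(a,b)_5: α=4, u≡3; β=3, v≡4 (mod 5); (3|5)=-1, (4|5)=+1; sign (−1)^0·-1^3·+1^4 = -1.
(a,b)_29: α=2, u≡18; β=2, v≡24 (mod 29); (18|29)=-1, (24|29)=+1; sign (−1)^0·-1^2·+1^2 = +1.
(a,b)_41: α=-2, u≡16; β=-4, v≡24 (mod 41); (16|41)=+1, (24|41)=-1; sign (−1)^0·+1^-4·-1^-2 = +1.
(a,b)_3: α=2, u≡2; β=3, v≡1 (mod 3); (2|3)=-1, (1|3)=+1; sign (−1)^0·-1^3·+1^2 = -1.
(a,b)_∞: sgn(2)=+, sgn(1155)=+, so +1.
(a,b)_11: α=0, u≡2; β=1, v≡2 (mod 11); (2|11)=-1, (2|11)=-1; sign (−1)^0·-1^1·-1^0 = -1.
(a,b)_7: α=4, u≡1; β=3, v≡1 (mod 7); (1|7)=+1, (1|7)=+1; sign (−1)^0·+1^3·+1^4 = +1.
(a,b)_2: α=9, β=14; u≡1, v≡3 (mod 8); ε(u)ε(v)=0·1, αω(v)=9·1, βω(u)=14·0; sum ≡ 1  ⇒  -1.
Ram(2, 1155) = {2, 3, 5, 11}; no ℚ_2-point on the conic.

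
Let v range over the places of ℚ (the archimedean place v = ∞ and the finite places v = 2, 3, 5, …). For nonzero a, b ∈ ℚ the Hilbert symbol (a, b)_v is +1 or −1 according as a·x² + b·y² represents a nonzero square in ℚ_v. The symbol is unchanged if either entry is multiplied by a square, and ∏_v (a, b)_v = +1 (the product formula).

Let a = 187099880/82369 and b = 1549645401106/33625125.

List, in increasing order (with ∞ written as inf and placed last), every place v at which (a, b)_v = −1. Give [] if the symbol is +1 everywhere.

(a, b) ≡ (386570, 15849370) mod (ℚ^×)²; places V = {2, 3, 5, 7, 11, 29, 31, 37, 41, 43, ∞}.
(a,b)_43: α=1, u≡39; β=1, v≡42 (mod 43); (39|43)=-1, (42|43)=-1; sign (−1)^1·-1^1·-1^1 = -1.
(a,b)_7: α=-2, u≡2; β=0, v≡6 (mod 7); (2|7)=+1, (6|7)=-1; sign (−1)^0·+1^0·-1^-2 = +1.
(a,b)_41: α=-2, u≡19; β=-1, v≡26 (mod 41); (19|41)=-1, (26|41)=-1; sign (−1)^0·-1^-1·-1^-2 = -1.
(a,b)_31: α=1, u≡14; β=1, v≡14 (mod 31); (14|31)=+1, (14|31)=+1; sign (−1)^1·+1^1·+1^1 = -1.
(a,b)_37: α=0, u≡8; β=2, v≡17 (mod 37); (8|37)=-1, (17|37)=-1; sign (−1)^0·-1^2·-1^0 = +1.
(a,b)_29: α=1, u≡10; β=1, v≡24 (mod 29); (10|29)=-1, (24|29)=+1; sign (−1)^0·-1^1·+1^1 = -1.
(a,b)_∞: sgn(386570)=+, sgn(15849370)=+, so +1.
(a,b)_2: α=3, β=1; u≡5, v≡5 (mod 8); ε(u)ε(v)=0·0, αω(v)=3·1, βω(u)=1·1; sum ≡ 0  ⇒  +1.
(a,b)_11: α=2, u≡10; β=4, v≡5 (mod 11); (10|11)=-1, (5|11)=+1; sign (−1)^0·-1^4·+1^2 = +1.
(a,b)_3: α=0, u≡2; β=-8, v≡1 (mod 3); (2|3)=-1, (1|3)=+1; sign (−1)^0·-1^-8·+1^0 = +1.
(a,b)_5: α=1, u≡4; β=-3, v≡1 (mod 5); (4|5)=+1, (1|5)=+1; sign (−1)^0·+1^-3·+1^1 = +1.
Ram(386570, 15849370) = {29, 31, 41, 43}; no ℚ_29-point on the conic.

[29, 31, 41, 43]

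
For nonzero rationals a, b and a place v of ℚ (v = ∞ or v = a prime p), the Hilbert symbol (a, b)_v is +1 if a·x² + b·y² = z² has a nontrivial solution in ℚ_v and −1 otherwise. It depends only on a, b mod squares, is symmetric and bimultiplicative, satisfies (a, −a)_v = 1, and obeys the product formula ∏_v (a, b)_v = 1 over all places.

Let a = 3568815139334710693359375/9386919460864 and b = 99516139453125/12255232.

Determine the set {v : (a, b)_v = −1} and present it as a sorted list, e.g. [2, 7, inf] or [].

Mod squares: a ≡ 111, b ≡ 3866599. Check v ∈ {∞, 2, 3, 5, 11, 17, 23, 29, 31, 37}.
v=3: a=3^3·(≡1), b=3^2·(≡1) mod 3; (1|3)=+1, (1|3)=+1; (−1)^{3·2·1}·(+1)^2·(+1)^3 = +1.
v=17: a=17^-2·(≡1), b=17^-1·(≡8) mod 17; (1|17)=+1, (8|17)=+1; (−1)^{-2·-1·8}·(+1)^-1·(+1)^-2 = +1.
v=2: v_2(a)=-28, v_2(b)=-16; units ≡ 7, 7 (mod 8); ε·ε+αω+βω = 1·1+-28·0+-16·0 ≡ 1  ⇒  (a,b)_2 = -1.
v=31: a=31^2·(≡7), b=31^1·(≡10) mod 31; (7|31)=+1, (10|31)=+1; (−1)^{2·1·15}·(+1)^1·(+1)^2 = +1.
v=37: a=37^3·(≡12), b=37^2·(≡26) mod 37; (12|37)=+1, (26|37)=+1; (−1)^{3·2·18}·(+1)^2·(+1)^3 = +1.
v=5: a=5^14·(≡1), b=5^8·(≡1) mod 5; (1|5)=+1, (1|5)=+1; (−1)^{14·8·2}·(+1)^8·(+1)^14 = +1.
v=11: a=11^-2·(≡9), b=11^-1·(≡1) mod 11; (9|11)=+1, (1|11)=+1; (−1)^{-2·-1·5}·(+1)^-1·(+1)^-2 = +1.
v=23: a=23^2·(≡7), b=23^1·(≡13) mod 23; (7|23)=-1, (13|23)=+1; (−1)^{2·1·11}·(-1)^1·(+1)^2 = -1.
v=29: a=29^2·(≡4), b=29^1·(≡18) mod 29; (4|29)=+1, (18|29)=-1; (−1)^{2·1·14}·(+1)^1·(-1)^2 = +1.
v=∞: 111 > 0 and 3866599 > 0  ⇒  (a,b)_∞ = +1.
Ram(111, 3866599) = {2, 23}; no ℚ_2-point on the conic.

[2, 23]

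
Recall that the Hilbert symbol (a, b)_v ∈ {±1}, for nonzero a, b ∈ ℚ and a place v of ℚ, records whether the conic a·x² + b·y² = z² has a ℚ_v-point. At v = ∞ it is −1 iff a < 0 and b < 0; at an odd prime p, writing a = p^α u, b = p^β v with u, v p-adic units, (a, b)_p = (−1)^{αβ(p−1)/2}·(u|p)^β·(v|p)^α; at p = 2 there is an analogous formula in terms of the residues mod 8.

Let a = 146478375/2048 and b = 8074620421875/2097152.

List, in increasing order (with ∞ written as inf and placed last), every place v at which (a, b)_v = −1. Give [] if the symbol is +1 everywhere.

Mod squares: a ≡ 144670, b ≡ 28934. Check v ∈ {∞, 2, 3, 5, 7, 17, 23, 37}.
v=23: a=23^1·(≡17), b=23^1·(≡3) mod 23; (17|23)=-1, (3|23)=+1; (−1)^{1·1·11}·(-1)^1·(+1)^1 = +1.
v=5: a=5^3·(≡4), b=5^6·(≡1) mod 5; (4|5)=+1, (1|5)=+1; (−1)^{3·6·2}·(+1)^6·(+1)^3 = +1.
v=37: a=37^1·(≡16), b=37^1·(≡19) mod 37; (16|37)=+1, (19|37)=-1; (−1)^{1·1·18}·(+1)^1·(-1)^1 = -1.
v=17: a=17^1·(≡14), b=17^1·(≡13) mod 17; (14|17)=-1, (13|17)=+1; (−1)^{1·1·8}·(-1)^1·(+1)^1 = -1.
v=7: a=7^0·(≡2), b=7^2·(≡5) mod 7; (2|7)=+1, (5|7)=-1; (−1)^{0·2·3}·(+1)^2·(-1)^0 = +1.
v=3: a=3^4·(≡1), b=3^6·(≡2) mod 3; (1|3)=+1, (2|3)=-1; (−1)^{4·6·1}·(+1)^6·(-1)^4 = +1.
v=2: v_2(a)=-11, v_2(b)=-21; units ≡ 7, 3 (mod 8); ε·ε+αω+βω = 1·1+-11·1+-21·0 ≡ 0  ⇒  (a,b)_2 = +1.
v=∞: 144670 > 0 and 28934 > 0  ⇒  (a,b)_∞ = +1.
(144670, 28934 / ℚ) ramifies at {17, 37}: a division algebra.

[17, 37]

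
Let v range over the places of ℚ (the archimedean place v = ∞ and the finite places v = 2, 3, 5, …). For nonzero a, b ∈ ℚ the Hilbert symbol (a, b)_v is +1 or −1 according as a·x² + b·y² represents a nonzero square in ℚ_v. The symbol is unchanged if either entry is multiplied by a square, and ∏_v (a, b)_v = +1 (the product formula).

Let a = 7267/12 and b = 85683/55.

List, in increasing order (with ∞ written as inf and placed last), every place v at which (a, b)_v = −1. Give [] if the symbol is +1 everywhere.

[3, 11]

Mod squares: a ≡ 129, b ≡ 165. Check v ∈ {∞, 2, 3, 5, 11, 13, 43}.
v=11: a=11^0·(≡7), b=11^-1·(≡3) mod 11; (7|11)=-1, (3|11)=+1; (−1)^{0·-1·5}·(-1)^-1·(+1)^0 = -1.
v=∞: 129 > 0 and 165 > 0  ⇒  (a,b)_∞ = +1.
v=43: a=43^1·(≡32), b=43^0·(≡13) mod 43; (32|43)=-1, (13|43)=+1; (−1)^{1·0·21}·(-1)^0·(+1)^1 = +1.
v=3: a=3^-1·(≡1), b=3^1·(≡1) mod 3; (1|3)=+1, (1|3)=+1; (−1)^{-1·1·1}·(+1)^1·(+1)^-1 = -1.
v=13: a=13^2·(≡9), b=13^4·(≡1) mod 13; (9|13)=+1, (1|13)=+1; (−1)^{2·4·6}·(+1)^4·(+1)^2 = +1.
v=5: a=5^0·(≡1), b=5^-1·(≡3) mod 5; (1|5)=+1, (3|5)=-1; (−1)^{0·-1·2}·(+1)^-1·(-1)^0 = +1.
v=2: v_2(a)=-2, v_2(b)=0; units ≡ 1, 5 (mod 8); ε·ε+αω+βω = 0·0+-2·1+0·0 ≡ 0  ⇒  (a,b)_2 = +1.
Ram(129, 165) = {3, 11}; no ℚ_3-point on the conic.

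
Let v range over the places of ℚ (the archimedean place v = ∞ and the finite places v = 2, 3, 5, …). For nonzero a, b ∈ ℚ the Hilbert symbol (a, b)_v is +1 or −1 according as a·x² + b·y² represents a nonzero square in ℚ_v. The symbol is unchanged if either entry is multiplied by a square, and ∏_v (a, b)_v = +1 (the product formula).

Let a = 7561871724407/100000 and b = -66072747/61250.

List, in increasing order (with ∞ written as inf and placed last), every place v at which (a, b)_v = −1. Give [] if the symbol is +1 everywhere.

Mod squares: a ≡ 1430, b ≡ -6. Check v ∈ {∞, 2, 3, 5, 7, 11, 13, 19}.
v=5: a=5^-5·(≡1), b=5^-4·(≡1) mod 5; (1|5)=+1, (1|5)=+1; (−1)^{-5·-4·2}·(+1)^-4·(+1)^-5 = +1.
v=∞: 1430 > 0 and -6 < 0  ⇒  (a,b)_∞ = +1.
v=3: a=3^0·(≡2), b=3^1·(≡1) mod 3; (2|3)=-1, (1|3)=+1; (−1)^{0·1·1}·(-1)^1·(+1)^0 = -1.
v=13: a=13^3·(≡5), b=13^2·(≡11) mod 13; (5|13)=-1, (11|13)=-1; (−1)^{3·2·6}·(-1)^2·(-1)^3 = -1.
v=7: a=7^4·(≡4), b=7^-2·(≡2) mod 7; (4|7)=+1, (2|7)=+1; (−1)^{4·-2·3}·(+1)^-2·(+1)^4 = +1.
v=2: v_2(a)=-5, v_2(b)=-1; units ≡ 3, 5 (mod 8); ε·ε+αω+βω = 1·0+-5·1+-1·1 ≡ 0  ⇒  (a,b)_2 = +1.
v=11: a=11^1·(≡3), b=11^0·(≡9) mod 11; (3|11)=+1, (9|11)=+1; (−1)^{1·0·5}·(+1)^0·(+1)^1 = +1.
v=19: a=19^4·(≡4), b=19^4·(≡18) mod 19; (4|19)=+1, (18|19)=-1; (−1)^{4·4·9}·(+1)^4·(-1)^4 = +1.
(1430, -6 / ℚ) ramifies at {3, 13}: a division algebra.

[3, 13]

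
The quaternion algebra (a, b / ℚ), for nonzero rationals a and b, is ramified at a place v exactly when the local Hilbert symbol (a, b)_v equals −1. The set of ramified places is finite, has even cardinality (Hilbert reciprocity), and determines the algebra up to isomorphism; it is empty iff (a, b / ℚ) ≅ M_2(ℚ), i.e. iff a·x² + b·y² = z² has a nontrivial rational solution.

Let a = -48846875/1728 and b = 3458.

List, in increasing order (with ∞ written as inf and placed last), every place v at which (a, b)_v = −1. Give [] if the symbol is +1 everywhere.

[3, 5, 7, 19]

(a, b) ≡ (-4785, 3458) mod (ℚ^×)²; places V = {2, 3, 5, 7, 11, 13, 19, 29, ∞}.
(a,b)_2: α=-6, β=1; u≡7, v≡1 (mod 8); ε(u)ε(v)=1·0, αω(v)=-6·0, βω(u)=1·0; sum ≡ 0  ⇒  +1.
(a,b)_19: α=0, u≡3; β=1, v≡11 (mod 19); (3|19)=-1, (11|19)=+1; sign (−1)^0·-1^1·+1^0 = -1.
(a,b)_29: α=1, u≡7; β=0, v≡7 (mod 29); (7|29)=+1, (7|29)=+1; sign (−1)^0·+1^0·+1^1 = +1.
(a,b)_∞: sgn(-4785)=−, sgn(3458)=+, so +1.
(a,b)_13: α=0, u≡12; β=1, v≡6 (mod 13); (12|13)=+1, (6|13)=-1; sign (−1)^0·+1^1·-1^0 = +1.
(a,b)_3: α=-3, u≡1; β=0, v≡2 (mod 3); (1|3)=+1, (2|3)=-1; sign (−1)^0·+1^0·-1^-3 = -1.
(a,b)_11: α=1, u≡9; β=0, v≡4 (mod 11); (9|11)=+1, (4|11)=+1; sign (−1)^0·+1^0·+1^1 = +1.
(a,b)_5: α=5, u≡3; β=0, v≡3 (mod 5); (3|5)=-1, (3|5)=-1; sign (−1)^0·-1^0·-1^5 = -1.
(a,b)_7: α=2, u≡5; β=1, v≡4 (mod 7); (5|7)=-1, (4|7)=+1; sign (−1)^0·-1^1·+1^2 = -1.
Ram(-4785, 3458) = {3, 5, 7, 19}; no ℚ_3-point on the conic.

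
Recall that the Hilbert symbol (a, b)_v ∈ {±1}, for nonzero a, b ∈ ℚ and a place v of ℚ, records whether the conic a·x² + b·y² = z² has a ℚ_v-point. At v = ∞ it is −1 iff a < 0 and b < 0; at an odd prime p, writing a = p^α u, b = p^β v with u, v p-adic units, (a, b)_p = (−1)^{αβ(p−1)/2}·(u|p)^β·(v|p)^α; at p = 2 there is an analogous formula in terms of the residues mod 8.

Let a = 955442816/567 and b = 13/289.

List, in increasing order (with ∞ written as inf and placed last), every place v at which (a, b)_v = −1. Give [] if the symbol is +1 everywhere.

(a, b) ≡ (289478, 13) mod (ℚ^×)²; places V = {2, 3, 7, 13, 17, 19, 23, 29, 31, ∞}.
(a,b)_19: α=2, u≡2; β=0, v≡8 (mod 19); (2|19)=-1, (8|19)=-1; sign (−1)^0·-1^0·-1^2 = +1.
(a,b)_17: α=0, u≡13; β=-2, v≡13 (mod 17); (13|17)=+1, (13|17)=+1; sign (−1)^0·+1^-2·+1^0 = +1.
(a,b)_2: α=7, β=0; u≡3, v≡5 (mod 8); ε(u)ε(v)=1·0, αω(v)=7·1, βω(u)=0·1; sum ≡ 1  ⇒  -1.
(a,b)_3: α=-4, u≡2; β=0, v≡1 (mod 3); (2|3)=-1, (1|3)=+1; sign (−1)^0·-1^0·+1^-4 = +1.
(a,b)_29: α=1, u≡28; β=0, v≡16 (mod 29); (28|29)=+1, (16|29)=+1; sign (−1)^0·+1^0·+1^1 = +1.
(a,b)_7: α=-1, u≡5; β=0, v≡3 (mod 7); (5|7)=-1, (3|7)=-1; sign (−1)^0·-1^0·-1^-1 = -1.
(a,b)_∞: sgn(289478)=+, sgn(13)=+, so +1.
(a,b)_23: α=1, u≡17; β=0, v≡1 (mod 23); (17|23)=-1, (1|23)=+1; sign (−1)^0·-1^0·+1^1 = +1.
(a,b)_31: α=1, u≡1; β=0, v≡23 (mod 31); (1|31)=+1, (23|31)=-1; sign (−1)^0·+1^0·-1^1 = -1.
(a,b)_13: α=0, u≡2; β=1, v≡9 (mod 13); (2|13)=-1, (9|13)=+1; sign (−1)^0·-1^1·+1^0 = -1.
Ram(289478, 13) = {2, 7, 13, 31}; no ℚ_2-point on the conic.

[2, 7, 13, 31]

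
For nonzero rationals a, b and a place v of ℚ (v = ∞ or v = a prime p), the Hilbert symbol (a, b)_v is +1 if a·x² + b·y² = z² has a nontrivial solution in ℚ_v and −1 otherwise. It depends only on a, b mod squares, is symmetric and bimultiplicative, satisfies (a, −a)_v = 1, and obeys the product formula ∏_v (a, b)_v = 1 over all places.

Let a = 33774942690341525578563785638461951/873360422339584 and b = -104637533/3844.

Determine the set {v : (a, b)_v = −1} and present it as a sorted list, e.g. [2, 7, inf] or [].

[2, 13, 17, 19]

(a, b) ≡ (17136119, -5117) mod (ℚ^×)²; places V = {2, 3, 7, 11, 13, 17, 19, 23, 31, 43, 53, ∞}.
(a,b)_53: α=1, u≡19; β=0, v≡15 (mod 53); (19|53)=-1, (15|53)=+1; sign (−1)^0·-1^0·+1^1 = +1.
(a,b)_43: α=4, u≡41; β=1, v≡4 (mod 43); (41|43)=+1, (4|43)=+1; sign (−1)^0·+1^1·+1^4 = +1.
(a,b)_31: α=-8, u≡28; β=-2, v≡21 (mod 31); (28|31)=+1, (21|31)=-1; sign (−1)^0·+1^-2·-1^-8 = +1.
(a,b)_2: α=-10, β=-2; u≡7, v≡3 (mod 8); ε(u)ε(v)=1·1, αω(v)=-10·1, βω(u)=-2·0; sum ≡ 1  ⇒  -1.
(a,b)_23: α=2, u≡19; β=0, v≡8 (mod 23); (19|23)=-1, (8|23)=+1; sign (−1)^0·-1^0·+1^2 = +1.
(a,b)_11: α=7, u≡4; β=2, v≡5 (mod 11); (4|11)=+1, (5|11)=+1; sign (−1)^0·+1^2·+1^7 = +1.
(a,b)_3: α=2, u≡2; β=0, v≡1 (mod 3); (2|3)=-1, (1|3)=+1; sign (−1)^0·-1^0·+1^2 = +1.
(a,b)_∞: sgn(17136119)=+, sgn(-5117)=−, so +1.
(a,b)_13: α=7, u≡7; β=2, v≡8 (mod 13); (7|13)=-1, (8|13)=-1; sign (−1)^0·-1^2·-1^7 = -1.
(a,b)_19: α=1, u≡5; β=0, v≡14 (mod 19); (5|19)=+1, (14|19)=-1; sign (−1)^0·+1^0·-1^1 = -1.
(a,b)_17: α=3, u≡2; β=1, v≡12 (mod 17); (2|17)=+1, (12|17)=-1; sign (−1)^0·+1^1·-1^3 = -1.
(a,b)_7: α=3, u≡6; β=1, v≡1 (mod 7); (6|7)=-1, (1|7)=+1; sign (−1)^1·-1^1·+1^3 = +1.
|Ram(17136119, -5117)| = 4, even; anisotropic at {2, 13, 17, 19}.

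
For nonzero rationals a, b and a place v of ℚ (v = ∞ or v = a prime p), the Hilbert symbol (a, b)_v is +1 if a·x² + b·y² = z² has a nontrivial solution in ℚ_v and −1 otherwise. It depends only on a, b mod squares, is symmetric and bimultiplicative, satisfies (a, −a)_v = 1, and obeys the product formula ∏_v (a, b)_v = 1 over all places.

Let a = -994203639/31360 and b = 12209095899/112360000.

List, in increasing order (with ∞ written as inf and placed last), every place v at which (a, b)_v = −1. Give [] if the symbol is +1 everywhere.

(a, b) ≡ (-390, 91) mod (ℚ^×)²; places V = {2, 3, 5, 7, 11, 13, 17, 53, ∞}.
(a,b)_5: α=-1, u≡3; β=-4, v≡4 (mod 5); (3|5)=-1, (4|5)=+1; sign (−1)^0·-1^-4·+1^-1 = +1.
(a,b)_53: α=0, u≡14; β=-2, v≡46 (mod 53); (14|53)=-1, (46|53)=+1; sign (−1)^0·-1^-2·+1^0 = +1.
(a,b)_11: α=2, u≡10; β=2, v≡1 (mod 11); (10|11)=-1, (1|11)=+1; sign (−1)^0·-1^2·+1^2 = +1.
(a,b)_3: α=7, u≡2; β=8, v≡1 (mod 3); (2|3)=-1, (1|3)=+1; sign (−1)^0·-1^8·+1^7 = +1.
(a,b)_17: α=2, u≡13; β=0, v≡14 (mod 17); (13|17)=+1, (14|17)=-1; sign (−1)^0·+1^0·-1^2 = +1.
(a,b)_∞: sgn(-390)=−, sgn(91)=+, so +1.
(a,b)_13: α=1, u≡4; β=3, v≡8 (mod 13); (4|13)=+1, (8|13)=-1; sign (−1)^0·+1^3·-1^1 = -1.
(a,b)_2: α=-7, β=-6; u≡5, v≡3 (mod 8); ε(u)ε(v)=0·1, αω(v)=-7·1, βω(u)=-6·1; sum ≡ 1  ⇒  -1.
(a,b)_7: α=-2, u≡4; β=1, v≡6 (mod 7); (4|7)=+1, (6|7)=-1; sign (−1)^0·+1^1·-1^-2 = +1.
|Ram(-390, 91)| = 2, even; anisotropic at {2, 13}.

[2, 13]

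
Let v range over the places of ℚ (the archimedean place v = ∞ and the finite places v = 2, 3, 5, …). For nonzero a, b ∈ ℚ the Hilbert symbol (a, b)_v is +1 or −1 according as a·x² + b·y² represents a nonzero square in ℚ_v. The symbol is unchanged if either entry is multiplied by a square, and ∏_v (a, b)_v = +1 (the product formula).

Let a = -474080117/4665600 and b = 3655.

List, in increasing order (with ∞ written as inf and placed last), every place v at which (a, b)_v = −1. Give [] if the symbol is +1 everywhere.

Mod squares: a ≡ -214613, b ≡ 3655. Check v ∈ {∞, 2, 3, 5, 7, 17, 23, 31, 43, 47}.
v=23: a=23^1·(≡19), b=23^0·(≡21) mod 23; (19|23)=-1, (21|23)=-1; (−1)^{1·0·11}·(-1)^0·(-1)^1 = -1.
v=43: a=43^1·(≡15), b=43^1·(≡42) mod 43; (15|43)=+1, (42|43)=-1; (−1)^{1·1·21}·(+1)^1·(-1)^1 = +1.
v=31: a=31^1·(≡24), b=31^0·(≡28) mod 31; (24|31)=-1, (28|31)=+1; (−1)^{1·0·15}·(-1)^0·(+1)^1 = +1.
v=17: a=17^0·(≡5), b=17^1·(≡11) mod 17; (5|17)=-1, (11|17)=-1; (−1)^{0·1·8}·(-1)^1·(-1)^0 = -1.
v=3: a=3^-6·(≡1), b=3^0·(≡1) mod 3; (1|3)=+1, (1|3)=+1; (−1)^{-6·0·1}·(+1)^0·(+1)^-6 = +1.
v=7: a=7^1·(≡2), b=7^0·(≡1) mod 7; (2|7)=+1, (1|7)=+1; (−1)^{1·0·3}·(+1)^0·(+1)^1 = +1.
v=47: a=47^2·(≡9), b=47^0·(≡36) mod 47; (9|47)=+1, (36|47)=+1; (−1)^{2·0·23}·(+1)^0·(+1)^2 = +1.
v=2: v_2(a)=-8, v_2(b)=0; units ≡ 3, 7 (mod 8); ε·ε+αω+βω = 1·1+-8·0+0·1 ≡ 1  ⇒  (a,b)_2 = -1.
v=∞: -214613 < 0 and 3655 > 0  ⇒  (a,b)_∞ = +1.
v=5: a=5^-2·(≡2), b=5^1·(≡1) mod 5; (2|5)=-1, (1|5)=+1; (−1)^{-2·1·2}·(-1)^1·(+1)^-2 = -1.
(-214613, 3655 / ℚ) ramifies at {2, 5, 17, 23}: a division algebra.

[2, 5, 17, 23]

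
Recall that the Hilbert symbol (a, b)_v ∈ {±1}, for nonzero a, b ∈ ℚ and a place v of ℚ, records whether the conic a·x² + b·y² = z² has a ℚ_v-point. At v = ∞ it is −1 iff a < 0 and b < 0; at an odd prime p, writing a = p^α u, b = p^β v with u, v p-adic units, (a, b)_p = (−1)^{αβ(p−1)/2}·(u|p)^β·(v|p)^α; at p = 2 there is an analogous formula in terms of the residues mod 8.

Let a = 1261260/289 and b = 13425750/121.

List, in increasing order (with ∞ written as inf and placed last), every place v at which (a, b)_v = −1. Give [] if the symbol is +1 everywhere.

(a, b) ≡ (715, 6630) mod (ℚ^×)²; places V = {2, 3, 5, 7, 11, 13, 17, ∞}.
(a,b)_7: α=2, u≡4; β=0, v≡1 (mod 7); (4|7)=+1, (1|7)=+1; sign (−1)^0·+1^0·+1^2 = +1.
(a,b)_2: α=2, β=1; u≡3, v≡3 (mod 8); ε(u)ε(v)=1·1, αω(v)=2·1, βω(u)=1·1; sum ≡ 0  ⇒  +1.
(a,b)_∞: sgn(715)=+, sgn(6630)=+, so +1.
(a,b)_5: α=1, u≡3; β=3, v≡1 (mod 5); (3|5)=-1, (1|5)=+1; sign (−1)^0·-1^3·+1^1 = -1.
(a,b)_13: α=1, u≡9; β=1, v≡1 (mod 13); (9|13)=+1, (1|13)=+1; sign (−1)^0·+1^1·+1^1 = +1.
(a,b)_17: α=-2, u≡13; β=1, v≡16 (mod 17); (13|17)=+1, (16|17)=+1; sign (−1)^0·+1^1·+1^-2 = +1.
(a,b)_11: α=1, u≡6; β=-2, v≡8 (mod 11); (6|11)=-1, (8|11)=-1; sign (−1)^0·-1^-2·-1^1 = -1.
(a,b)_3: α=2, u≡1; β=5, v≡2 (mod 3); (1|3)=+1, (2|3)=-1; sign (−1)^0·+1^5·-1^2 = +1.
Ram(715, 6630) = {5, 11}; no ℚ_5-point on the conic.

[5, 11]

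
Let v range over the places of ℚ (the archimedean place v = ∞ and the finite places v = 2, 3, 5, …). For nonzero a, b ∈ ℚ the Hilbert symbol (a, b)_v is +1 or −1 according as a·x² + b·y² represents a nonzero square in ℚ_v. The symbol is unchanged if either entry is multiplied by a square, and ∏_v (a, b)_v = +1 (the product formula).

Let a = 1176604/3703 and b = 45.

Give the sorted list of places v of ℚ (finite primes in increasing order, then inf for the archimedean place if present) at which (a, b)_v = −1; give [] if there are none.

[5, 7, 13, 17]

Mod squares: a ≡ 17017, b ≡ 5. Check v ∈ {∞, 2, 3, 5, 7, 11, 13, 17, 23}.
v=17: a=17^1·(≡4), b=17^0·(≡11) mod 17; (4|17)=+1, (11|17)=-1; (−1)^{1·0·8}·(+1)^0·(-1)^1 = -1.
v=∞: 17017 > 0 and 5 > 0  ⇒  (a,b)_∞ = +1.
v=3: a=3^0·(≡1), b=3^2·(≡2) mod 3; (1|3)=+1, (2|3)=-1; (−1)^{0·2·1}·(+1)^2·(-1)^0 = +1.
v=2: v_2(a)=2, v_2(b)=0; units ≡ 1, 5 (mod 8); ε·ε+αω+βω = 0·0+2·1+0·0 ≡ 0  ⇒  (a,b)_2 = +1.
v=7: a=7^-1·(≡4), b=7^0·(≡3) mod 7; (4|7)=+1, (3|7)=-1; (−1)^{-1·0·3}·(+1)^0·(-1)^-1 = -1.
v=11: a=11^3·(≡10), b=11^0·(≡1) mod 11; (10|11)=-1, (1|11)=+1; (−1)^{3·0·5}·(-1)^0·(+1)^3 = +1.
v=5: a=5^0·(≡3), b=5^1·(≡4) mod 5; (3|5)=-1, (4|5)=+1; (−1)^{0·1·2}·(-1)^1·(+1)^0 = -1.
v=13: a=13^1·(≡12), b=13^0·(≡6) mod 13; (12|13)=+1, (6|13)=-1; (−1)^{1·0·6}·(+1)^0·(-1)^1 = -1.
v=23: a=23^-2·(≡22), b=23^0·(≡22) mod 23; (22|23)=-1, (22|23)=-1; (−1)^{-2·0·11}·(-1)^0·(-1)^-2 = +1.
|Ram(17017, 5)| = 4, even; anisotropic at {5, 7, 13, 17}.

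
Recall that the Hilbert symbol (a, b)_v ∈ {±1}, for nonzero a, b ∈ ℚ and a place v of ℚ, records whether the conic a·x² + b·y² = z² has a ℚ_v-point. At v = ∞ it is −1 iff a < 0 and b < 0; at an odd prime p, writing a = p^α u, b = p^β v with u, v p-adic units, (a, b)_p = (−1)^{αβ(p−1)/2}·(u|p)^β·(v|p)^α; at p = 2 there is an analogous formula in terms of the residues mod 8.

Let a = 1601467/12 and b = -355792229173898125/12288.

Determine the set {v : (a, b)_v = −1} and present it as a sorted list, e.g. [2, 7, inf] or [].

[17, 23]

(a, b) ≡ (2001, -1598799) mod (ℚ^×)²; places V = {2, 3, 5, 7, 17, 23, 29, 47, ∞}.
(a,b)_2: α=-2, β=-12; u≡1, v≡1 (mod 8); ε(u)ε(v)=0·0, αω(v)=-2·0, βω(u)=-12·0; sum ≡ 0  ⇒  +1.
(a,b)_47: α=0, u≡3; β=1, v≡40 (mod 47); (3|47)=+1, (40|47)=-1; sign (−1)^0·+1^1·-1^0 = +1.
(a,b)_7: α=4, u≡6; β=4, v≡4 (mod 7); (6|7)=-1, (4|7)=+1; sign (−1)^0·-1^4·+1^4 = +1.
(a,b)_17: α=0, u≡7; β=1, v≡11 (mod 17); (7|17)=-1, (11|17)=-1; sign (−1)^0·-1^1·-1^0 = -1.
(a,b)_∞: sgn(2001)=+, sgn(-1598799)=−, so +1.
(a,b)_3: α=-1, u≡1; β=-1, v≡2 (mod 3); (1|3)=+1, (2|3)=-1; sign (−1)^1·+1^-1·-1^-1 = +1.
(a,b)_5: α=0, u≡1; β=4, v≡1 (mod 5); (1|5)=+1, (1|5)=+1; sign (−1)^0·+1^4·+1^0 = +1.
(a,b)_23: α=1, u≡16; β=3, v≡2 (mod 23); (16|23)=+1, (2|23)=+1; sign (−1)^1·+1^3·+1^1 = -1.
(a,b)_29: α=1, u≡3; β=3, v≡2 (mod 29); (3|29)=-1, (2|29)=-1; sign (−1)^0·-1^3·-1^1 = +1.
(2001, -1598799 / ℚ) ramifies at {17, 23}: a division algebra.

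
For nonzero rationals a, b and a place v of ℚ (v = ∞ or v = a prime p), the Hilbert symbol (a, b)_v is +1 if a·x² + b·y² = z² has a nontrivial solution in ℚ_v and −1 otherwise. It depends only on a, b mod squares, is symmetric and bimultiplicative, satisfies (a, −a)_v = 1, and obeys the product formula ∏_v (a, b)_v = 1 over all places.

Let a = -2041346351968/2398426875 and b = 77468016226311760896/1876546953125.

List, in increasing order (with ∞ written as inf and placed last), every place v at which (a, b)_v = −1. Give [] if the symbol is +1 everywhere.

[2, 11]

Mod squares: a ≡ -66, b ≡ 55. Check v ∈ {∞, 2, 3, 5, 7, 11, 13, 23, 29, 43}.
v=5: a=5^-4·(≡4), b=5^-7·(≡1) mod 5; (4|5)=+1, (1|5)=+1; (−1)^{-4·-7·2}·(+1)^-7·(+1)^-4 = +1.
v=7: a=7^2·(≡1), b=7^2·(≡6) mod 7; (1|7)=+1, (6|7)=-1; (−1)^{2·2·3}·(+1)^2·(-1)^2 = +1.
v=23: a=23^2·(≡2), b=23^2·(≡16) mod 23; (2|23)=+1, (16|23)=+1; (−1)^{2·2·11}·(+1)^2·(+1)^2 = +1.
v=∞: -66 < 0 and 55 > 0  ⇒  (a,b)_∞ = +1.
v=13: a=13^-2·(≡10), b=13^-4·(≡4) mod 13; (10|13)=+1, (4|13)=+1; (−1)^{-2·-4·6}·(+1)^-4·(+1)^-2 = +1.
v=2: v_2(a)=5, v_2(b)=10; units ≡ 7, 7 (mod 8); ε·ε+αω+βω = 1·1+5·0+10·0 ≡ 1  ⇒  (a,b)_2 = -1.
v=43: a=43^2·(≡22), b=43^2·(≡39) mod 43; (22|43)=-1, (39|43)=-1; (−1)^{2·2·21}·(-1)^2·(-1)^2 = +1.
v=11: a=11^3·(≡3), b=11^7·(≡1) mod 11; (3|11)=+1, (1|11)=+1; (−1)^{3·7·5}·(+1)^7·(+1)^3 = -1.
v=29: a=29^-2·(≡21), b=29^-2·(≡14) mod 29; (21|29)=-1, (14|29)=-1; (−1)^{-2·-2·14}·(-1)^-2·(-1)^-2 = +1.
v=3: a=3^-3·(≡2), b=3^4·(≡1) mod 3; (2|3)=-1, (1|3)=+1; (−1)^{-3·4·1}·(-1)^4·(+1)^-3 = +1.
(-66, 55 / ℚ) ramifies at {2, 11}: a division algebra.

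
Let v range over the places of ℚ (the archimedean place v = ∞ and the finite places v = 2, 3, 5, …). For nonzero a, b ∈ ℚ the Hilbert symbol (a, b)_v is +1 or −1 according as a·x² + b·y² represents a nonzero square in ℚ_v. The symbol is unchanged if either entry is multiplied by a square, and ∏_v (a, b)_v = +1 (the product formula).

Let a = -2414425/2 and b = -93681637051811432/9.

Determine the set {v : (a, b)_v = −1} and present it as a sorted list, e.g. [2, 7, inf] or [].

[23, inf]

Mod squares: a ≡ -193154, b ≡ -14858. Check v ∈ {∞, 2, 3, 5, 13, 17, 19, 23}.
v=13: a=13^1·(≡3), b=13^4·(≡3) mod 13; (3|13)=+1, (3|13)=+1; (−1)^{1·4·6}·(+1)^4·(+1)^1 = +1.
v=19: a=19^1·(≡8), b=19^3·(≡7) mod 19; (8|19)=-1, (7|19)=+1; (−1)^{1·3·9}·(-1)^3·(+1)^1 = +1.
v=5: a=5^2·(≡4), b=5^0·(≡2) mod 5; (4|5)=+1, (2|5)=-1; (−1)^{2·0·2}·(+1)^0·(-1)^2 = +1.
v=∞: -193154 < 0 and -14858 < 0  ⇒  (a,b)_∞ = -1.
v=2: v_2(a)=-1, v_2(b)=3; units ≡ 7, 3 (mod 8); ε·ε+αω+βω = 1·1+-1·1+3·0 ≡ 0  ⇒  (a,b)_2 = +1.
v=17: a=17^1·(≡5), b=17^3·(≡11) mod 17; (5|17)=-1, (11|17)=-1; (−1)^{1·3·8}·(-1)^3·(-1)^1 = +1.
v=23: a=23^1·(≡10), b=23^3·(≡7) mod 23; (10|23)=-1, (7|23)=-1; (−1)^{1·3·11}·(-1)^3·(-1)^1 = -1.
v=3: a=3^0·(≡1), b=3^-2·(≡1) mod 3; (1|3)=+1, (1|3)=+1; (−1)^{0·-2·1}·(+1)^-2·(+1)^0 = +1.
|Ram(-193154, -14858)| = 2, even; anisotropic at {23, ∞}.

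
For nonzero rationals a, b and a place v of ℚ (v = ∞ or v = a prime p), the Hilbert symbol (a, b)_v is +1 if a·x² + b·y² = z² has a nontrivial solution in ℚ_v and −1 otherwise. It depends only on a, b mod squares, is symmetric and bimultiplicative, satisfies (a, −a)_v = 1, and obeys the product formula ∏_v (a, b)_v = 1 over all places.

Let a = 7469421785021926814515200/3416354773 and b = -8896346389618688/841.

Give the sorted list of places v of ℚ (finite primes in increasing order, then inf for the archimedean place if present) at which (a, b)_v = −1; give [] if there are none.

(a, b) ≡ (69069, -67298) mod (ℚ^×)²; places V = {2, 3, 5, 7, 11, 13, 19, 23, 29, 43, ∞}.
(a,b)_3: α=5, u≡1; β=0, v≡1 (mod 3); (1|3)=+1, (1|3)=+1; sign (−1)^0·+1^0·+1^5 = +1.
(a,b)_23: α=3, u≡4; β=3, v≡13 (mod 23); (4|23)=+1, (13|23)=+1; sign (−1)^1·+1^3·+1^3 = -1.
(a,b)_43: α=-2, u≡9; β=0, v≡14 (mod 43); (9|43)=+1, (14|43)=+1; sign (−1)^0·+1^0·+1^-2 = +1.
(a,b)_7: α=5, u≡2; β=1, v≡1 (mod 7); (2|7)=+1, (1|7)=+1; sign (−1)^1·+1^1·+1^5 = -1.
(a,b)_19: α=4, u≡6; β=3, v≡16 (mod 19); (6|19)=+1, (16|19)=+1; sign (−1)^0·+1^3·+1^4 = +1.
(a,b)_11: α=1, u≡1; β=1, v≡4 (mod 11); (1|11)=+1, (4|11)=+1; sign (−1)^1·+1^1·+1^1 = -1.
(a,b)_29: α=-2, u≡20; β=-2, v≡26 (mod 29); (20|29)=+1, (26|29)=-1; sign (−1)^0·+1^-2·-1^-2 = +1.
(a,b)_2: α=22, β=13; u≡5, v≡7 (mod 8); ε(u)ε(v)=0·1, αω(v)=22·0, βω(u)=13·1; sum ≡ 1  ⇒  -1.
(a,b)_13: α=-3, u≡3; β=2, v≡4 (mod 13); (3|13)=+1, (4|13)=+1; sign (−1)^0·+1^2·+1^-3 = +1.
(a,b)_5: α=2, u≡1; β=0, v≡2 (mod 5); (1|5)=+1, (2|5)=-1; sign (−1)^0·+1^0·-1^2 = +1.
(a,b)_∞: sgn(69069)=+, sgn(-67298)=−, so +1.
Ram(69069, -67298) = {2, 7, 11, 23}; no ℚ_2-point on the conic.

[2, 7, 11, 23]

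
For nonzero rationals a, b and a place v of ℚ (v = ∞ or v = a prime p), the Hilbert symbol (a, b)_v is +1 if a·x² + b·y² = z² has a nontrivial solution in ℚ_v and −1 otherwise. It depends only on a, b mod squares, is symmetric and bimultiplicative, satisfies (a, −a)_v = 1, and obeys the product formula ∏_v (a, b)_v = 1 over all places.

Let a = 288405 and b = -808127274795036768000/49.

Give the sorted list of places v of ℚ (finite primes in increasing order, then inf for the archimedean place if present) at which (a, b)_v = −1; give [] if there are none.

(a, b) ≡ (32045, -1181895) mod (ℚ^×)²; places V = {2, 3, 5, 7, 11, 13, 17, 19, 29, ∞}.
(a,b)_7: α=0, u≡5; β=-2, v≡5 (mod 7); (5|7)=-1, (5|7)=-1; sign (−1)^0·-1^-2·-1^0 = +1.
(a,b)_5: α=1, u≡1; β=3, v≡4 (mod 5); (1|5)=+1, (4|5)=+1; sign (−1)^0·+1^3·+1^1 = +1.
(a,b)_2: α=0, β=8; u≡5, v≡1 (mod 8); ε(u)ε(v)=0·0, αω(v)=0·0, βω(u)=8·1; sum ≡ 0  ⇒  +1.
(a,b)_3: α=2, u≡2; β=3, v≡1 (mod 3); (2|3)=-1, (1|3)=+1; sign (−1)^0·-1^3·+1^2 = -1.
(a,b)_17: α=1, u≡16; β=4, v≡4 (mod 17); (16|17)=+1, (4|17)=+1; sign (−1)^0·+1^4·+1^1 = +1.
(a,b)_19: α=0, u≡4; β=1, v≡11 (mod 19); (4|19)=+1, (11|19)=+1; sign (−1)^0·+1^1·+1^0 = +1.
(a,b)_29: α=1, u≡27; β=3, v≡15 (mod 29); (27|29)=-1, (15|29)=-1; sign (−1)^0·-1^3·-1^1 = +1.
(a,b)_11: α=0, u≡7; β=1, v≡3 (mod 11); (7|11)=-1, (3|11)=+1; sign (−1)^0·-1^1·+1^0 = -1.
(a,b)_13: α=1, u≡7; β=3, v≡8 (mod 13); (7|13)=-1, (8|13)=-1; sign (−1)^0·-1^3·-1^1 = +1.
(a,b)_∞: sgn(32045)=+, sgn(-1181895)=−, so +1.
(32045, -1181895 / ℚ) ramifies at {3, 11}: a division algebra.

[3, 11]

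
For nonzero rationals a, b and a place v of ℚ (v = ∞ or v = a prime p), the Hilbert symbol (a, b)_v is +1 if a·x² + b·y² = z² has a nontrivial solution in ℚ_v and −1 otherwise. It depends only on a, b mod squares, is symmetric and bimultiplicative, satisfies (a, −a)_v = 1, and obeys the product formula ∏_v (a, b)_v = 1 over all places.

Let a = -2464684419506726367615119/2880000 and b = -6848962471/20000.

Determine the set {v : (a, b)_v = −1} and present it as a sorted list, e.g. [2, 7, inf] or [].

Mod squares: a ≡ -37582, b ≡ -25893998. Check v ∈ {∞, 2, 3, 5, 7, 13, 19, 23, 43, 53}.
v=53: a=53^2·(≡5), b=53^1·(≡31) mod 53; (5|53)=-1, (31|53)=-1; (−1)^{2·1·26}·(-1)^1·(-1)^2 = -1.
v=3: a=3^-2·(≡2), b=3^0·(≡1) mod 3; (2|3)=-1, (1|3)=+1; (−1)^{-2·0·1}·(-1)^0·(+1)^-2 = +1.
v=∞: -37582 < 0 and -25893998 < 0  ⇒  (a,b)_∞ = -1.
v=19: a=19^1·(≡4), b=19^1·(≡6) mod 19; (4|19)=+1, (6|19)=+1; (−1)^{1·1·9}·(+1)^1·(+1)^1 = -1.
v=7: a=7^10·(≡1), b=7^0·(≡6) mod 7; (1|7)=+1, (6|7)=-1; (−1)^{10·0·3}·(+1)^0·(-1)^10 = +1.
v=13: a=13^2·(≡9), b=13^1·(≡4) mod 13; (9|13)=+1, (4|13)=+1; (−1)^{2·1·6}·(+1)^1·(+1)^2 = +1.
v=23: a=23^3·(≡5), b=23^3·(≡8) mod 23; (5|23)=-1, (8|23)=+1; (−1)^{3·3·11}·(-1)^3·(+1)^3 = +1.
v=5: a=5^-4·(≡2), b=5^-4·(≡2) mod 5; (2|5)=-1, (2|5)=-1; (−1)^{-4·-4·2}·(-1)^-4·(-1)^-4 = +1.
v=43: a=43^3·(≡32), b=43^1·(≡42) mod 43; (32|43)=-1, (42|43)=-1; (−1)^{3·1·21}·(-1)^1·(-1)^3 = -1.
v=2: v_2(a)=-9, v_2(b)=-5; units ≡ 1, 1 (mod 8); ε·ε+αω+βω = 0·0+-9·0+-5·0 ≡ 0  ⇒  (a,b)_2 = +1.
|Ram(-37582, -25893998)| = 4, even; anisotropic at {19, 43, 53, ∞}.

[19, 43, 53, inf]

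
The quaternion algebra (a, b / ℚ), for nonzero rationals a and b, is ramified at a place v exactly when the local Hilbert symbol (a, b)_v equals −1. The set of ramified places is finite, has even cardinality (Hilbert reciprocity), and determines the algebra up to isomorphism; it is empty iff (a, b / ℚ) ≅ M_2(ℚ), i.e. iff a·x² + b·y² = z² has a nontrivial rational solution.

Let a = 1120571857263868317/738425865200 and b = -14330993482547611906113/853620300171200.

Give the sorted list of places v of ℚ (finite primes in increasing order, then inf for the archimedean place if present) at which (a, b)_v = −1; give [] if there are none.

Mod squares: a ≡ 7292219, b ≡ -211474351. Check v ∈ {∞, 2, 3, 5, 7, 11, 17, 19, 23, 29, 31, 37, 41}.
v=23: a=23^-1·(≡20), b=23^-1·(≡12) mod 23; (20|23)=-1, (12|23)=+1; (−1)^{-1·-1·11}·(-1)^-1·(+1)^-1 = +1.
v=3: a=3^6·(≡2), b=3^8·(≡2) mod 3; (2|3)=-1, (2|3)=-1; (−1)^{6·8·1}·(-1)^8·(-1)^6 = +1.
v=2: v_2(a)=-4, v_2(b)=-6; units ≡ 3, 1 (mod 8); ε·ε+αω+βω = 1·0+-4·0+-6·1 ≡ 0  ⇒  (a,b)_2 = +1.
v=17: a=17^-4·(≡15), b=17^-6·(≡11) mod 17; (15|17)=+1, (11|17)=-1; (−1)^{-4·-6·8}·(+1)^-6·(-1)^-4 = +1.
v=37: a=37^1·(≡30), b=37^1·(≡31) mod 37; (30|37)=+1, (31|37)=-1; (−1)^{1·1·18}·(+1)^1·(-1)^1 = -1.
v=∞: 7292219 > 0 and -211474351 < 0  ⇒  (a,b)_∞ = +1.
v=31: a=31^-2·(≡27), b=31^-2·(≡11) mod 31; (27|31)=-1, (11|31)=-1; (−1)^{-2·-2·15}·(-1)^-2·(-1)^-2 = +1.
v=5: a=5^-2·(≡4), b=5^-2·(≡4) mod 5; (4|5)=+1, (4|5)=+1; (−1)^{-2·-2·2}·(+1)^-2·(+1)^-2 = +1.
v=29: a=29^2·(≡25), b=29^3·(≡23) mod 29; (25|29)=+1, (23|29)=+1; (−1)^{2·3·14}·(+1)^3·(+1)^2 = +1.
v=19: a=19^1·(≡6), b=19^1·(≡4) mod 19; (6|19)=+1, (4|19)=+1; (−1)^{1·1·9}·(+1)^1·(+1)^1 = -1.
v=41: a=41^1·(≡10), b=41^1·(≡14) mod 41; (10|41)=+1, (14|41)=-1; (−1)^{1·1·20}·(+1)^1·(-1)^1 = -1.
v=11: a=11^1·(≡9), b=11^1·(≡3) mod 11; (9|11)=+1, (3|11)=+1; (−1)^{1·1·5}·(+1)^1·(+1)^1 = -1.
v=7: a=7^8·(≡1), b=7^10·(≡5) mod 7; (1|7)=+1, (5|7)=-1; (−1)^{8·10·3}·(+1)^10·(-1)^8 = +1.
|Ram(7292219, -211474351)| = 4, even; anisotropic at {11, 19, 37, 41}.

[11, 19, 37, 41]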